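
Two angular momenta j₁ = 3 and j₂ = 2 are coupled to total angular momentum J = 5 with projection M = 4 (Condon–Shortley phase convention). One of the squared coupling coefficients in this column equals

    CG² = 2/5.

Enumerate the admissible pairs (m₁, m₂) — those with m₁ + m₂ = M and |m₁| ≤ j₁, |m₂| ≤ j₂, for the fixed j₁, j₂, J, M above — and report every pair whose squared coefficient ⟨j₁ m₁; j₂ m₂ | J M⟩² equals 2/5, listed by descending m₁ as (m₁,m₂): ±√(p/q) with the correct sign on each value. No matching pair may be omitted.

(3,1): +√(2/5)

Admissible pairs with m₁+m₂ = M = 4: (2,2), (3,1)
  (m₁,m₂)=(3,1): CG² = 2/5, CG = +√(2/5)   ← matches the target
  (m₁,m₂)=(2,2): CG² = 3/5, CG = +√(3/5)
Pairs with CG² = 2/5: (3,1): +√(2/5)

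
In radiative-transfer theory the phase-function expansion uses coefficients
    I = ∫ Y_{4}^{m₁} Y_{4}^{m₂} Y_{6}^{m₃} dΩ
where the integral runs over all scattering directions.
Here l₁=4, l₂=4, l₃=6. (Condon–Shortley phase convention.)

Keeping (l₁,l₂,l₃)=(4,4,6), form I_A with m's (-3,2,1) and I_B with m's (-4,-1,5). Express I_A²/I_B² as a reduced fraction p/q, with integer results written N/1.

169/264

Same 4,4,6: normalisation and zero-m 3j drop out of the ratio.
A: Δ: 2! 6! 6! / 15! → 1/1261260; sum: t=1:−1/86400 t=2:+1/11520 = 13/172800; 3j²(4 4 6; -3 2 1) = Δ·Π!·Σ² = 13/660  (sign -1)
B: Δ: 2! 6! 6! / 15! → 1/1261260; sum: t=2:+1/172800 = 1/172800; 3j²(4 4 6; -4 -1 5) = Δ·Π!·Σ² = 2/65  (sign -1)
I_A²/I_B² = (13/660)/(2/65) = 169/264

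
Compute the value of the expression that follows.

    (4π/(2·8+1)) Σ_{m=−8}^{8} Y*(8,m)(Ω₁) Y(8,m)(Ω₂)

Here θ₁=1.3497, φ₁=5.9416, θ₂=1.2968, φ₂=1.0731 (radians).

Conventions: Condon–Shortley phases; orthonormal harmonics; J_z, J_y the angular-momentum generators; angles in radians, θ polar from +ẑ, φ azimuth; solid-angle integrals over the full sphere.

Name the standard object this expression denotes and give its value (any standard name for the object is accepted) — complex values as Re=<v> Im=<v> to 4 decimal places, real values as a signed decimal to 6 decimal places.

This sum is the spherical-harmonic addition theorem: it equals the Legendre polynomial P_l(cos γ) of the angle γ between the two directions.
Addition theorem: P_8(cos γ) = (4π/17) Σ_m Y*_{lm}(Ω₁) Y_{lm}(Ω₂), m = −8…8:
  m=-8: Y*=(-0.388312, -0.168269)  Y=(-0.253819, -0.283156)  product (0.050914, 0.152663)
  m=-7: Y*=(-0.278275, -0.259498)  Y=(0.143491, -0.402718)  product (-0.144434, 0.074831)
  m=-6: Y*=(0.041670, 0.080292)  Y=(0.029073, -0.004555)  product (0.001577, 0.002145)
  m=-5: Y*=(0.049106, 0.355853)  Y=(-0.210252, -0.274795)  product (0.087462, -0.088313)
  m=-4: Y*=(-0.006228, 0.030034)  Y=(0.065773, -0.147289)  product (0.004014, 0.002893)
  m=-3: Y*=(0.169970, -0.279707)  Y=(-0.274456, 0.021370)  product (-0.040672, 0.080399)
  m=-2: Y*=(0.064821, -0.052759)  Y=(-0.114791, -0.176977)  product (-0.016778, -0.005416)
  m=-1: Y*=(-0.290987, 0.103452)  Y=(-0.114080, 0.209970)  product (0.011474, -0.072900)
  m=+0: Y*=(-0.098771, -0.000000)  Y=(-0.223826, 0.000000)  product (0.022107, 0.000000)
  m=+1: Y*=(0.290987, 0.103452)  Y=(0.114080, 0.209970)  product (0.011474, 0.072900)
  m=+2: Y*=(0.064821, 0.052759)  Y=(-0.114791, 0.176977)  product (-0.016778, 0.005416)
  m=+3: Y*=(-0.169970, -0.279707)  Y=(0.274456, 0.021370)  product (-0.040672, -0.080399)
  m=+4: Y*=(-0.006228, -0.030034)  Y=(0.065773, 0.147289)  product (0.004014, -0.002893)
  m=+5: Y*=(-0.049106, 0.355853)  Y=(0.210252, -0.274795)  product (0.087462, 0.088313)
  m=+6: Y*=(0.041670, -0.080292)  Y=(0.029073, 0.004555)  product (0.001577, -0.002145)
  m=+7: Y*=(0.278275, -0.259498)  Y=(-0.143491, -0.402718)  product (-0.144434, -0.074831)
  m=+8: Y*=(-0.388312, 0.168269)  Y=(-0.253819, 0.283156)  product (0.050914, -0.152663)
Total Σ_m = (-0.070778, -0.000000). Multiply by 0.739198: (-0.052319, -0.000000). P_8(cos γ) = -0.052319

Legendre polynomial (addition theorem), -0.052319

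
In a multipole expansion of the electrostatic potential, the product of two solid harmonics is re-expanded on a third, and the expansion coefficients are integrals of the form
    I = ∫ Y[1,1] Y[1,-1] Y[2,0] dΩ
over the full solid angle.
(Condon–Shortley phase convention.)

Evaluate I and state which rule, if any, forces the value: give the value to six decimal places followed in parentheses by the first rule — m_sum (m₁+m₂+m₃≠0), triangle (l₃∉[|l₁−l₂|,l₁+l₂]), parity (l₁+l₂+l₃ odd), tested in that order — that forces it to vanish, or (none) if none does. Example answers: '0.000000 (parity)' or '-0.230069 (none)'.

0.126157 (none)

Rules hold: Σm=0, L=4 even, 0≤2≤2.
N = 3·3·5 = 45
Δ = 0!·2!·2!/5! = 1/30
Racah Σ t=0..0: t=0:+1/1 = 1/1
⇒ 3j(1 1 2; 0 0 0)² = 2/15, sgn +1
Racah Σ t=0..0: t=0:+1/4 = 1/4
⇒ 3j(1 1 2; 1 -1 0)² = 1/30, sgn +1
4πI² = N·(3j₀)²·(3jₘ)² = 1/5
I = +1·√(0.2/4π) = 0.12615663
No selection rule forces the value: the integral is nonzero (none).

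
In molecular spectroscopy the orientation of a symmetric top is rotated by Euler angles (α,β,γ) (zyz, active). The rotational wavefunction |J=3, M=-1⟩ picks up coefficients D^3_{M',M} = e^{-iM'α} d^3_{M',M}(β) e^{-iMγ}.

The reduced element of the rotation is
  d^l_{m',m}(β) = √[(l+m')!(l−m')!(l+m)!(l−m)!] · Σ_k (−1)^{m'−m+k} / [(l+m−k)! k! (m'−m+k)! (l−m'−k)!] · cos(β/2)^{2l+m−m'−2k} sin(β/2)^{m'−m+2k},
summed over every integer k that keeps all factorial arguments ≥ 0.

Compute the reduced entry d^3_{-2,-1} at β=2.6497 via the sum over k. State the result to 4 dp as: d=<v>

d^3_{-2,-1}(β=2.6497) via the finite sum:
With c≡cos(β/2)=0.243474 and s≡sin(β/2)=0.969907, N=[1·120·2·24]^{1/2}=75.894664
k∈{1,2} keeps every argument non-negative
  k=1: (−1)^0·75.8947/(24)·0.2435^5·0.9699^1 = +0.002624
  k=2: (−1)^1·75.8947/(12)·0.2435^3·0.9699^3 = -0.083288
d^3_{-2,-1}(2.6497) = +0.002624 -0.083288 = -0.080663

d=-0.0807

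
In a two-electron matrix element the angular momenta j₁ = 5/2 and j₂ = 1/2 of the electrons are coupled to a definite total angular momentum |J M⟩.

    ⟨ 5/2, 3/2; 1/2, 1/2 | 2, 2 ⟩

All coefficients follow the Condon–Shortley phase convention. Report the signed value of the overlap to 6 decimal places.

-0.408248  (= −√(1/6))

j₁+j₂−J=1  J+j₁−j₂=4  J−j₁+j₂=0  j₁+j₂+J+1=6
(j₁±m₁, j₂±m₂, J±M) = (4,1,1,0,4,0)
P² = 96
sum k=1..1:
  [1] −1/24 = -1/24
S = -1/24
C² = P²·S² = 1/6 ; C = -0.408248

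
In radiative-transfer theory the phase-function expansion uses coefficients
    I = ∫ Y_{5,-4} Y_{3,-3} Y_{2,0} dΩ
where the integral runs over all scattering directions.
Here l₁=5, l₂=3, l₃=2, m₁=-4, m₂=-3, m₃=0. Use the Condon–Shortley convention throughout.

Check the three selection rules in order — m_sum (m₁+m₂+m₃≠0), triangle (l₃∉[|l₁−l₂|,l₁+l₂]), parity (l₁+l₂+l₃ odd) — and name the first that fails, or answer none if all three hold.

m_sum

Σmᵢ = -7  ✗
l₃∈[|l₁−l₂|,l₁+l₂]=[2,8], have l₃=2
Σlᵢ = 10 ⇒ even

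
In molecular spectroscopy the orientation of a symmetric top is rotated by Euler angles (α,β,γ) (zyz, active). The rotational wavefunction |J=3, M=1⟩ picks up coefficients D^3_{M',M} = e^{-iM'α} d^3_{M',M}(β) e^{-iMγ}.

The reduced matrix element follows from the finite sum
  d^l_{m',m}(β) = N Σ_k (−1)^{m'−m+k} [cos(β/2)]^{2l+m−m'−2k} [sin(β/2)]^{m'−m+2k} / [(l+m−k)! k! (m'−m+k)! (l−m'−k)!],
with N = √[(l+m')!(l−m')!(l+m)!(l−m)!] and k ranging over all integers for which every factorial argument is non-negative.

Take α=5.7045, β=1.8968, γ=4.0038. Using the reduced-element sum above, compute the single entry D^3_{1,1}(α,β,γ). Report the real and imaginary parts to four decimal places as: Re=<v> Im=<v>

Re=-0.3052 Im=0.0889

D^3_{1,1}(5.7045,1.8968,4.0038) = e^{-i·1·5.7045}·d^3_{1,1}(1.8968)·e^{-i·1·4.0038}. Compute d first:
c=cos(1.896800/2)=0.582984, s=sin(1.896800/2)=0.812484; N=√[24·2·24·2]=48.000000
Admissible k: 0..2 (factorial args all ≥0)
  k=0: (−1)^0·48.0000/(48)·0.5830^6·0.8125^0 = +0.039259
  k=1: (−1)^1·48.0000/(6)·0.5830^4·0.8125^2 = -0.610022
  k=2: (−1)^2·48.0000/(8)·0.5830^2·0.8125^4 = +0.888634
d^3_{1,1}(1.8968) = +0.039259 -0.610022 +0.888634 = +0.317871
Attach z-rotation phases: D = e^{-i(1)(5.7045)}·(+0.317871)·e^{-i(1)(4.0038)} = -0.305181+0.088921i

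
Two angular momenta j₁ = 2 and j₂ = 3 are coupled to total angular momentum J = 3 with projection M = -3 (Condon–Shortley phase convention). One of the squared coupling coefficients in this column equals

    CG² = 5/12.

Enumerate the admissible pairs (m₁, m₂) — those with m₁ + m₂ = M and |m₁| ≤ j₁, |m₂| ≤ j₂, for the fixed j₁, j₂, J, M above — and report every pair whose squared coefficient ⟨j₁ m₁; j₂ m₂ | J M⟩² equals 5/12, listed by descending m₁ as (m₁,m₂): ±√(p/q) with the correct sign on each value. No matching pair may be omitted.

Admissible pairs with m₁+m₂ = M = -3: (-2,-1), (-1,-2), (0,-3)
  (m₁,m₂)=(0,-3): CG² = 5/12, CG = +√(5/12)   ← matches the target
  (m₁,m₂)=(-1,-2): CG² = 5/12, CG = −√(5/12)   ← matches the target
  (m₁,m₂)=(-2,-1): CG² = 1/6, CG = +√(1/6)
Pairs with CG² = 5/12: (0,-3): +√(5/12); (-1,-2): −√(5/12)

(0,-3): +√(5/12); (-1,-2): −√(5/12)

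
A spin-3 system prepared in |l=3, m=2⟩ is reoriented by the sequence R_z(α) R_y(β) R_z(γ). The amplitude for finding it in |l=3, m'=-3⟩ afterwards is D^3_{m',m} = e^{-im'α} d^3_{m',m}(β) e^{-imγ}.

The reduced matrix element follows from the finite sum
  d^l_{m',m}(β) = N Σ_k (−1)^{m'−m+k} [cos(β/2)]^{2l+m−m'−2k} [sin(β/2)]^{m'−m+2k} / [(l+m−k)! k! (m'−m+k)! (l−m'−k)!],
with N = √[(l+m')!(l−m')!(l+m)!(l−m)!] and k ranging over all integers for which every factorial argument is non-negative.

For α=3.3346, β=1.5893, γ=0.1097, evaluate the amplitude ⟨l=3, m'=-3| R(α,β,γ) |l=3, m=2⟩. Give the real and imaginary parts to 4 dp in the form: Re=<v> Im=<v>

Re=-0.2973 Im=-0.1118

D^3_{-3,2}(3.3346,1.5893,0.1097) = e^{-i·-3·3.3346}·d^3_{-3,2}(1.5893)·e^{-i·2·0.1097}. Compute d first:
c=cos(1.589300/2)=0.700535, s=sin(1.589300/2)=0.713618; N=√[1·720·120·1]=293.938769
Admissible k: 5..5 (factorial args all ≥0)
  k=5: (−1)^0·293.9388/(120)·0.7005^1·0.7136^5 = +0.317567
d^3_{-3,2}(1.5893) = +0.317567
Attach z-rotation phases: D = e^{-i(-3)(3.3346)}·(+0.317567)·e^{-i(2)(0.1097)} = -0.297252-0.111758i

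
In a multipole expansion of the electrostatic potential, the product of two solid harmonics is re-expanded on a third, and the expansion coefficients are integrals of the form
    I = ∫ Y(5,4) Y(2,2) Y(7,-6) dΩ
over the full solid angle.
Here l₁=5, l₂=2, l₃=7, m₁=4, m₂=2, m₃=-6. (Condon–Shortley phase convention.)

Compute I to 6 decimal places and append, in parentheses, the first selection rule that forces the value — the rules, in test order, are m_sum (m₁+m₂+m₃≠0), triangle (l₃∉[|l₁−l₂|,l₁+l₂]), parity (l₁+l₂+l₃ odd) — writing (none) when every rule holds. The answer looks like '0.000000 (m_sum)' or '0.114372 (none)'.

Checks pass: Σm=0; 14 even; l₃=7∈[3,7].
(2·5+1)(2·2+1)(2·7+1) = 825
Δ: 0! 10! 4! / 15! → 1/15015
sum: t=0:+1/57600 = 1/57600
3j²(5 2 7; 0 0 0) = Δ·Π!·Σ² = 21/715  (sign -1)
sum: t=0:+1/8709120 = 1/8709120
3j²(5 2 7; 4 2 -6) = Δ·Π!·Σ² = 1/21  (sign -1)
combine: 4πI² = 825·21/715·1/21 = 15/13
take √, sign +1: I = 0.30301841
No selection rule forces the value: the integral is nonzero (none).

0.303018 (none)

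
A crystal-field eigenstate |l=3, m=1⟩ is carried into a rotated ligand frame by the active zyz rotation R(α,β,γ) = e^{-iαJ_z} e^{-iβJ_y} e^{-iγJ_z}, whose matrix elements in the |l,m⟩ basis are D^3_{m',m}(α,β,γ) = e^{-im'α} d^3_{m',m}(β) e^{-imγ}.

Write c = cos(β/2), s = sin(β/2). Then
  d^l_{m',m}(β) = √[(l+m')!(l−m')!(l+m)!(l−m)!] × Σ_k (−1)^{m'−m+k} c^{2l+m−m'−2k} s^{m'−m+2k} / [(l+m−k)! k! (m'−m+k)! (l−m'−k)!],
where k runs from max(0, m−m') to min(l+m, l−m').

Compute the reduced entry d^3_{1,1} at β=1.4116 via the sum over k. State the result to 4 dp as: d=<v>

d=-0.3198

d^3_{1,1}(β=1.4116) via the finite sum:
Half-angle: c=0.761093, s=0.648643. N=√(24·2·24·2)=48.000000
k∈{0,1,2} keeps every argument non-negative
  k=0: (−1)^0·48.0000/(48)·0.7611^6·0.6486^0 = +0.194369
  k=1: (−1)^1·48.0000/(6)·0.7611^4·0.6486^2 = -1.129411
  k=2: (−1)^2·48.0000/(8)·0.7611^2·0.6486^4 = +0.615247
d^3_{1,1}(1.4116) = +0.194369 -1.129411 +0.615247 = -0.319796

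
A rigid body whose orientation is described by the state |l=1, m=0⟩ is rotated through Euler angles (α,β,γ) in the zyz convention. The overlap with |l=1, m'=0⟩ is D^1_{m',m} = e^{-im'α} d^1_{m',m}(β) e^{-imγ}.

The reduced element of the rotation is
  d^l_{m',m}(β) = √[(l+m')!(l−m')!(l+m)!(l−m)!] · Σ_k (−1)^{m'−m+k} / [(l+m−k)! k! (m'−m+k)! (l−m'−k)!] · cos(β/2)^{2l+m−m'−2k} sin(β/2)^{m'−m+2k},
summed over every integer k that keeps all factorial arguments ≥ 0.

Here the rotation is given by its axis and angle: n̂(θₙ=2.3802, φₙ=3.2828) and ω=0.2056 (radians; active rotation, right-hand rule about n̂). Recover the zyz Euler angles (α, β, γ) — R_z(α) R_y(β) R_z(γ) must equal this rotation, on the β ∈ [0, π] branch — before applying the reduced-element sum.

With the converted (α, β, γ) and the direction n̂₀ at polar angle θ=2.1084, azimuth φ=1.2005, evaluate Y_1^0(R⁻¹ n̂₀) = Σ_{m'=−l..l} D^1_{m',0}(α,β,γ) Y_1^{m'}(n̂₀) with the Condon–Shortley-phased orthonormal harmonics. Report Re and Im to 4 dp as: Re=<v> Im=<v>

Re=-0.1940 Im=0.0000

Axis–angle → zyz. n̂ = (sinθₙcosφₙ, sinθₙsinφₙ, cosθₙ) = (-0.683063, -0.097100, -0.723876), ω = 0.2056.
R = I cosω + sinω [n̂]ₓ + (1−cosω) n̂n̂ᵀ gives
  R = [+0.988765, +0.149179, -0.009410; -0.146386, +0.979137, +0.140931; +0.030237, -0.137970, +0.989975]
β = atan2(√(R₁₃²+R₂₃²), R₃₃) = 0.141719; α = atan2(R₂₃, R₁₃) mod 2π = 1.637464; γ = atan2(R₃₂, −R₃₁) mod 2π = 4.496642
Need the full column D^1_{m',0} for m'=−1..1 at α=1.6375, β=0.1417, γ=4.4966.
cos(β/2)=0.997491, sin(β/2)=0.070800
d^1_{-1,0}: single k=1 term ⇒ +0.099875;  D = -0.006654+0.099653i
d^1_{0,0}: k∈[0..1] ⇒ +0.994987 -0.005013 = +0.989975;  D = +0.989975+0.000000i
d^1_{1,0}: single k=0 term ⇒ -0.099875;  D = +0.006654+0.099653i
Y_1^{m'}(θ=2.1084,φ=1.2005) and Σ D·Y over m':
  (-0.0067+0.0997i)·(+0.1074-0.2766i)  (+0.9900+0.0000i)·(-0.2502+0.0000i)  (+0.0067+0.0997i)·(-0.1074-0.2766i)
Y_1^0(R⁻¹ n̂) = -0.193987+0.000000i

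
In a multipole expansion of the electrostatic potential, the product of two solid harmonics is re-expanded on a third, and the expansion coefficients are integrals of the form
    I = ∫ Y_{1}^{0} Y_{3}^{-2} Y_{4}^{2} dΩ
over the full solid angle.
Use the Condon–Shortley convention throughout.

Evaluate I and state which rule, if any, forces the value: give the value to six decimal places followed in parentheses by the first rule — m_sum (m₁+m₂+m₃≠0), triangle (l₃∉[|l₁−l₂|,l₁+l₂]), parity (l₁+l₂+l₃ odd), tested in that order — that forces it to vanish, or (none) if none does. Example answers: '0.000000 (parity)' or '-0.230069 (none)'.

Rules hold: Σm=0, L=8 even, 2≤4≤4.
N = 3·7·9 = 189
Δ = 0!·2!·6!/9! = 1/252
Racah Σ t=0..0: t=0:+1/36 = 1/36
⇒ 3j(1 3 4; 0 0 0)² = 4/63, sgn +1
Racah Σ t=0..0: t=0:+1/120 = 1/120
⇒ 3j(1 3 4; 0 -2 2)² = 1/21, sgn +1
4πI² = N·(3j₀)²·(3jₘ)² = 4/7
I = +1·√(0.571429/4π) = 0.21324362
No selection rule forces the value: the integral is nonzero (none).

0.213244 (none)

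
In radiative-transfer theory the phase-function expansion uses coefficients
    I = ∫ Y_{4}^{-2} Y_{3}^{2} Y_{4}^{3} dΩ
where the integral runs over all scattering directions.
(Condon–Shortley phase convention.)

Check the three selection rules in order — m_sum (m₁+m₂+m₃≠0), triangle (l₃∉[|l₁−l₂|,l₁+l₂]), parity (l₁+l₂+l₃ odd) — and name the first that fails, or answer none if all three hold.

m_sum

m₁+m₂+m₃ = -2 + 2 + 3 = 3  ✗
triangle: |4−3|=1 ≤ l₃=4 ≤ 4+3=7
parity: l₁+l₂+l₃ = 11 is odd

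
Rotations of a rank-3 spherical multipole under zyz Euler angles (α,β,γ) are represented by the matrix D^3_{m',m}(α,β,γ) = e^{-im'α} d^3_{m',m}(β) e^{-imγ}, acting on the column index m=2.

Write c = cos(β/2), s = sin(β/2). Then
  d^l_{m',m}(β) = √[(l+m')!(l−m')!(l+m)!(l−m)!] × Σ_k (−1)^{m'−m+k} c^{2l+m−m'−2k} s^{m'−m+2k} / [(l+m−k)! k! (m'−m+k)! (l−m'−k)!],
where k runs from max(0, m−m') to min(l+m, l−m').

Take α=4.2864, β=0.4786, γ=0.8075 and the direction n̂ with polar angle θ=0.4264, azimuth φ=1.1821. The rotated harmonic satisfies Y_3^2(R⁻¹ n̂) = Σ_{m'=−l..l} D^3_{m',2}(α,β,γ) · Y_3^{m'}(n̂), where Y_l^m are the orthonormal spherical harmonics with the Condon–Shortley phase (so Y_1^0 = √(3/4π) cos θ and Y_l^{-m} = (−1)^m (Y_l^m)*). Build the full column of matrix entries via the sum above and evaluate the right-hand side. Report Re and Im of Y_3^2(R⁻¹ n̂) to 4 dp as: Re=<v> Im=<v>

Re=-0.0019 Im=-0.3904

Need the full column D^3_{m',2} for m'=−3..3 at α=4.2864, β=0.4786, γ=0.8075.
cos(β/2)=0.971504, sin(β/2)=0.237023
d^3_{-3,2}: single k=5 term ⇒ +0.001780;  D = +0.000438-0.001725i
d^3_{-2,2}: k∈[4..5] ⇒ +0.014894 -0.000177 = +0.014717;  D = +0.011493+0.009192i
d^3_{-1,2}: k∈[3..4] ⇒ +0.077221 -0.002298 = +0.074922;  D = -0.066792+0.033944i
d^3_{0,2}: k∈[2..3] ⇒ +0.274106 -0.016316 = +0.257790;  D = -0.011392-0.257539i
d^3_{1,2}: k∈[1..2] ⇒ +0.648654 -0.077221 = +0.571433;  D = +0.530291+0.212903i
d^3_{2,2}: k∈[0..1] ⇒ +0.840752 -0.250224 = +0.590528;  D = -0.426805+0.408119i
d^3_{3,2}: single k=0 term ⇒ -0.502445;  D = +0.166153+0.474178i
Y_3^{m'}(θ=0.4264,φ=1.1821) and Σ D·Y over m':
  (+0.0004-0.0017i)·(-0.0271+0.0116i)  (+0.0115+0.0092i)·(-0.1134-0.1116i)  (-0.0668+0.0339i)·(+0.1593-0.3890i)  (-0.0114-0.2575i)·(+0.3889+0.0000i)  (+0.5303+0.2129i)·(-0.1593-0.3890i)  (-0.4268+0.4081i)·(-0.1134+0.1116i)  (+0.1662+0.4742i)·(+0.0271+0.0116i)
Y_3^2(R⁻¹ n̂) = -0.001944-0.390391i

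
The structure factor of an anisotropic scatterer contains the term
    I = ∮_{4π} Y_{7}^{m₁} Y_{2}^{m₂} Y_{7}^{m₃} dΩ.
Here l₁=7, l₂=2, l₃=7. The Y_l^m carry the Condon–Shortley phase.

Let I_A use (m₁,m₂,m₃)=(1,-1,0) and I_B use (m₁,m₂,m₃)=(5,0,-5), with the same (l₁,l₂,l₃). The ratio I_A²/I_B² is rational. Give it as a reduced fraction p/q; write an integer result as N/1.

l's match ⇒ only the (l;m) 3-j factors differ between A and B.
A: triangle coeff Δ(7,2,7) = 1/185640; Σ_t [0,1]: t=0:+1/1036800 t=1:−1/1209600 = 1/7257600; (3j)²=1/2210 [(7 2 7; 1 -1 0)], sign=-1
B: triangle coeff Δ(7,2,7) = 1/185640; Σ_t [0,2]: t=0:+1/29030400 t=1:−1/39916800 t=2:+1/1916006400 = 19/1916006400; (3j)²=361/185640 [(7 2 7; 5 0 -5)], sign=+1
I_A²/I_B² = (1/2210)/(361/185640) = 84/361

84/361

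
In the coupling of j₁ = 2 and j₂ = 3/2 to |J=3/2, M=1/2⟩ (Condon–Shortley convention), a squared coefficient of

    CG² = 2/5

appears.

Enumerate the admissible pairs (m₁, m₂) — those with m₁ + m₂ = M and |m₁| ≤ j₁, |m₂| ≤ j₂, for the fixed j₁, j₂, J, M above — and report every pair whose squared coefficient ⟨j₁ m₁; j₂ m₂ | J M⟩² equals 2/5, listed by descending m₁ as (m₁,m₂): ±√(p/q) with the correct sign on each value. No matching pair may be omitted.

Admissible pairs with m₁+m₂ = M = 1/2: (-1,3/2), (0,1/2), (1,-1/2), (2,-3/2)
  (m₁,m₂)=(2,-3/2): CG² = 2/5, CG = +√(2/5)   ← matches the target
  (m₁,m₂)=(1,-1/2): CG² = 0/1, CG = 0
  (m₁,m₂)=(0,1/2): CG² = 1/5, CG = −√(1/5)
  (m₁,m₂)=(-1,3/2): CG² = 2/5, CG = +√(2/5)   ← matches the target
Pairs with CG² = 2/5: (2,-3/2): +√(2/5); (-1,3/2): +√(2/5)

(2,-3/2): +√(2/5); (-1,3/2): +√(2/5)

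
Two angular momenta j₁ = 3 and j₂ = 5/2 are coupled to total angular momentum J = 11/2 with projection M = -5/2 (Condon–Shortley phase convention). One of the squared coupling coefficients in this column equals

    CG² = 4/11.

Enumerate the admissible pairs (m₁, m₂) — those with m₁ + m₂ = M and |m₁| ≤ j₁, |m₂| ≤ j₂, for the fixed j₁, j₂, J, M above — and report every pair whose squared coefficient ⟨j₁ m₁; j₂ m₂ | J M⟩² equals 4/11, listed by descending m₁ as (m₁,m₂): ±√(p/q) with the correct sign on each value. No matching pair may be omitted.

(-2,-1/2): +√(4/11)

Admissible pairs with m₁+m₂ = M = -5/2: (-3,1/2), (-2,-1/2), (-1,-3/2), (0,-5/2)
  (m₁,m₂)=(0,-5/2): CG² = 4/33, CG = +√(4/33)
  (m₁,m₂)=(-1,-3/2): CG² = 5/11, CG = +√(5/11)
  (m₁,m₂)=(-2,-1/2): CG² = 4/11, CG = +√(4/11)   ← matches the target
  (m₁,m₂)=(-3,1/2): CG² = 2/33, CG = +√(2/33)
Pairs with CG² = 4/11: (-2,-1/2): +√(4/11)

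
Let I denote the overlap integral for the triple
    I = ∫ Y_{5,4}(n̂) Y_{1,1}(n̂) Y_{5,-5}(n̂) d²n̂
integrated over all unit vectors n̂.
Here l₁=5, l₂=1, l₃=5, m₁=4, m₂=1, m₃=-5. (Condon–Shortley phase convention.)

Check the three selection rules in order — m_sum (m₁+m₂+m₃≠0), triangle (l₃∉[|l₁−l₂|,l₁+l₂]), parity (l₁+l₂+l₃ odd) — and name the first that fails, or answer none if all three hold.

parity

m₁+m₂+m₃ = 4 + 1 − 5 = 0  ✓
triangle: |5−1|=4 ≤ l₃=5 ≤ 5+1=6  ✓
parity: l₁+l₂+l₃ = 11 is odd  ✗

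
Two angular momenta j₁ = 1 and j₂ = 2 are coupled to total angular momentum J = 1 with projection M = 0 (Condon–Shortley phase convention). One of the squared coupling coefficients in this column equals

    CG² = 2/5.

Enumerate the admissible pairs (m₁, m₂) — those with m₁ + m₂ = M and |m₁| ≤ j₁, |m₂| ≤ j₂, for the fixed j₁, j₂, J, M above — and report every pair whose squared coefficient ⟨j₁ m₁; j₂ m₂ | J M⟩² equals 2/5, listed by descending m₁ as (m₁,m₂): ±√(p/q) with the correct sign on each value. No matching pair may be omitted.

Admissible pairs with m₁+m₂ = M = 0: (-1,1), (0,0), (1,-1)
  (m₁,m₂)=(1,-1): CG² = 3/10, CG = +√(3/10)
  (m₁,m₂)=(0,0): CG² = 2/5, CG = −√(2/5)   ← matches the target
  (m₁,m₂)=(-1,1): CG² = 3/10, CG = +√(3/10)
Pairs with CG² = 2/5: (0,0): −√(2/5)

(0,0): −√(2/5)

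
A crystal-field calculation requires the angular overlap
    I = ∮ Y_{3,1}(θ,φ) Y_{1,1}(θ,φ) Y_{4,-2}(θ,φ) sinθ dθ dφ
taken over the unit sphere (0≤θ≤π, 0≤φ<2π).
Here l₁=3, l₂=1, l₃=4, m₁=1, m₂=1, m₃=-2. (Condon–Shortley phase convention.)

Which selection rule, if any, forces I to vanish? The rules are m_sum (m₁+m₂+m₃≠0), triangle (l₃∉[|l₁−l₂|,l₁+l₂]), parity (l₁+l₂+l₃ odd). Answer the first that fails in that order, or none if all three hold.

none

m₁+m₂+m₃ = 1 + 1 − 2 = 0  ✓
triangle: |3−1|=2 ≤ l₃=4 ≤ 3+1=4  ✓
parity: l₁+l₂+l₃ = 8 is even  ✓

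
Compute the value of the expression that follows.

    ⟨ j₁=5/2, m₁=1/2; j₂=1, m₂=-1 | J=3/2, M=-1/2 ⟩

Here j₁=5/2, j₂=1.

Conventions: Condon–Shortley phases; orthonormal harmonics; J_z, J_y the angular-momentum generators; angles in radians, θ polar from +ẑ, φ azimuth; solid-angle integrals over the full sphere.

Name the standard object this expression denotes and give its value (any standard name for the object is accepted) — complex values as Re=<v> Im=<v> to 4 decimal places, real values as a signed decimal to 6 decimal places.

This is a Clebsch–Gordan (vector-coupling) coefficient.
√[4·2!3!0!/6! · 3!2!0!2!1!2!] = √(16/5)
  +(−1)^0/∏(0,2,2,0,1,0)! = 1/4  (running 1/4)
⟨..|..⟩ = √(16/5)·(1/4) = +0.447214

Clebsch–Gordan coefficient, +√(1/5) ≈ +0.447214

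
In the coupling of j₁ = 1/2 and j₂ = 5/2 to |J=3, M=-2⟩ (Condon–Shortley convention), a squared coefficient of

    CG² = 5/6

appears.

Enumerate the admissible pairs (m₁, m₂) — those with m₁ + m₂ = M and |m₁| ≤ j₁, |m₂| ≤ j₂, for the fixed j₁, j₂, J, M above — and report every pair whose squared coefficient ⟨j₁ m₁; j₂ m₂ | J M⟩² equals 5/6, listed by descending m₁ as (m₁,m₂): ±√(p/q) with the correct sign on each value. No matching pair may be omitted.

(-1/2,-3/2): +√(5/6)

Admissible pairs with m₁+m₂ = M = -2: (-1/2,-3/2), (1/2,-5/2)
  (m₁,m₂)=(1/2,-5/2): CG² = 1/6, CG = +√(1/6)
  (m₁,m₂)=(-1/2,-3/2): CG² = 5/6, CG = +√(5/6)   ← matches the target
Pairs with CG² = 5/6: (-1/2,-3/2): +√(5/6)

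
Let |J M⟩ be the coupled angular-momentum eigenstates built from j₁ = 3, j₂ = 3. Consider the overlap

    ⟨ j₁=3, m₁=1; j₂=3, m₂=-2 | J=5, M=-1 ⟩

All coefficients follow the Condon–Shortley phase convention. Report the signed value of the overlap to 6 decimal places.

triangle: 1!·5!·5!/12! = 14400/479001600
(j±m)!: 4!·2!·1!·5!·4!·6! = 99532800
prefactor² = (2J+1)·Δ·N² = 230400/7
  k=0: +1/(0!·1!·2!·1!·3!·4!) = 1/288
  k=1: −1/(1!·0!·1!·0!·4!·5!) = -1/2880
Σ = 1/320  ⇒  CG² = 230400/7·(1/320)² = 9/28
CG = +√(9/28) = +0.566947

+0.566947  (= +√(9/28))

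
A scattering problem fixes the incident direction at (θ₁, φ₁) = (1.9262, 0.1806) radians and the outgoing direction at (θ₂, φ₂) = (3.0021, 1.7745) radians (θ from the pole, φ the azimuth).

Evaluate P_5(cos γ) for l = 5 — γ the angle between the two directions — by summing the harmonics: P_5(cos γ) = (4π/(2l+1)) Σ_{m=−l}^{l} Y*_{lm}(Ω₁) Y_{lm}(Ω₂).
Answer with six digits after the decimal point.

Expand P_5 via completeness: Σ_{m} conj(Y_{5,m}) at Ω₁ times Y_{5,m} at Ω₂ —
  m=-5: (0.20815 + 0.26393j) × (-0.00002 - 0.00001j) = -0.00000 - 0.00001j  (running Σ = -0.00000 - 0.00001j)
  m=-4: (-0.29598 - 0.26086j) × (-0.00037 + 0.00040j) = 0.00021 - 0.00002j  (running Σ = 0.00021 - 0.00003j)
  m=-3: (0.02192 + 0.01319j) × (0.00418 + 0.00596j) = 0.00001 + 0.00019j  (running Σ = 0.00023 + 0.00016j)
  m=-2: (0.30875 + 0.11664j) × (0.05785 - 0.02497j) = 0.02077 - 0.00096j  (running Σ = 0.02100 - 0.00080j)
  m=-1: (-0.11439 - 0.02089j) × (-0.06726 - 0.32563j) = 0.00089 + 0.03865j  (running Σ = 0.02189 + 0.03785j)
  m=0: (-0.30309 + 0.00000j) × (-0.80386 + 0.00000j) = 0.24364 + 0.00000j  (running Σ = 0.26554 + 0.03785j)
  m=1: (0.11439 - 0.02089j) × (0.06726 - 0.32563j) = 0.00089 - 0.03865j  (running Σ = 0.26643 - 0.00080j)
  m=2: (0.30875 - 0.11664j) × (0.05785 + 0.02497j) = 0.02077 + 0.00096j  (running Σ = 0.28720 + 0.00016j)
  m=3: (-0.02192 + 0.01319j) × (-0.00418 + 0.00596j) = 0.00001 - 0.00019j  (running Σ = 0.28722 - 0.00003j)
  m=4: (-0.29598 + 0.26086j) × (-0.00037 - 0.00040j) = 0.00021 + 0.00002j  (running Σ = 0.28743 - 0.00001j)
  m=5: (-0.20815 + 0.26393j) × (0.00002 - 0.00001j) = -0.00000 + 0.00001j  (running Σ = 0.28743 + 0.00000j)
Total Σ_m = 0.28743 + 0.00000j. Multiply by 1.142397: 0.32836 + 0.00000j. P_5(cos γ) = 0.328357

0.328357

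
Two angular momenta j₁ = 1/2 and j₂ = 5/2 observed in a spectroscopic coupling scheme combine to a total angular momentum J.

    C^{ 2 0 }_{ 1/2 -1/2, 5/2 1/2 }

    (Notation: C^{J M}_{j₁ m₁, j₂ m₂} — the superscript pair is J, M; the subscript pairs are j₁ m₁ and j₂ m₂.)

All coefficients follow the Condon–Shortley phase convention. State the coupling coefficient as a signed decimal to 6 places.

−√(1/2) ≈ -0.707107

j₁+j₂−J=1  J+j₁−j₂=0  J−j₁+j₂=4  j₁+j₂+J+1=6
(j₁±m₁, j₂±m₂, J±M) = (0,1,3,2,2,2)
P² = 8
sum k=1..1:
  [1] −1/4 = -1/4
S = -1/4
C² = P²·S² = 1/2 ; C = -0.707107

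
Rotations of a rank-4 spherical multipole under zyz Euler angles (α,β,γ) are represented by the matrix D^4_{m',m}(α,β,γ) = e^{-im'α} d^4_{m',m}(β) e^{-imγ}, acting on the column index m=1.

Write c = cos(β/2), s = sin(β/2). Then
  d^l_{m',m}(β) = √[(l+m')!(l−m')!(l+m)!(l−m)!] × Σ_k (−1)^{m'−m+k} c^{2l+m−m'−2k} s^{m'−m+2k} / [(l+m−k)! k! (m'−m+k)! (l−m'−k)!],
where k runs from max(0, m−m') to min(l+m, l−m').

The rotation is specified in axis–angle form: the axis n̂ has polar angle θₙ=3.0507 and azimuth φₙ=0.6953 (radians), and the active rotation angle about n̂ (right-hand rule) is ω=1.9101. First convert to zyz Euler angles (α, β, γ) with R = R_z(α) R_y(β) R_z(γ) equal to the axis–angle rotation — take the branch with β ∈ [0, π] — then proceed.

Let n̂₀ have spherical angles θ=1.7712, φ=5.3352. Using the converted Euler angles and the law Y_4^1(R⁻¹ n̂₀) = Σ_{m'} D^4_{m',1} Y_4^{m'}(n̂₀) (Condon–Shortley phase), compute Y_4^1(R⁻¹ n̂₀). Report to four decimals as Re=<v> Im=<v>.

Axis–angle → zyz. n̂ = (sinθₙcosφₙ, sinθₙsinφₙ, cosθₙ) = (+0.069697, +0.058147, -0.995872), ω = 1.9101.
R = I cosω + sinω [n̂]ₓ + (1−cosω) n̂n̂ᵀ gives
  R = [-0.326356, +0.944496, -0.037679; -0.933693, -0.328324, -0.142904; -0.147343, -0.011457, +0.989019]
β = atan2(√(R₁₃²+R₂₃²), R₃₃) = 0.148331; α = atan2(R₂₃, R₁₃) mod 2π = 4.454591; γ = atan2(R₃₂, −R₃₁) mod 2π = 6.205583
Need the full column D^4_{m',1} for m'=−4..4 at α=4.4546, β=0.1483, γ=6.2056.
cos(β/2)=0.997251, sin(β/2)=0.074097
d^4_{-4,1}: single k=5 term ⇒ +0.000017;  D = +0.000010-0.000014i
d^4_{-3,1}: k∈[4..5] ⇒ +0.000394 -0.000001 = +0.000393;  D = +0.000252+0.000302i
d^4_{-2,1}: k∈[3..5] ⇒ +0.005675 -0.000047 +0.000000 = +0.005628;  D = -0.005097+0.002387i
d^4_{-1,1}: k∈[2..5] ⇒ +0.054005 -0.000894 +0.000002 -0.000000 = +0.053113;  D = -0.009519-0.052253i
d^4_{0,1}: k∈[1..4] ⇒ +0.325049 -0.010767 +0.000059 -0.000000 = +0.314342;  D = +0.313396+0.024369i
d^4_{1,1}: k∈[0..3] ⇒ +0.978218 -0.081007 +0.000894 -0.000002 = +0.898104;  D = -0.295608+0.848060i
d^4_{2,1}: k∈[0..2] ⇒ -0.308369 +0.008512 -0.000031 = -0.299888;  D = +0.248654+0.167642i
d^4_{3,1}: k∈[0..1] ⇒ +0.042865 -0.000394 = +0.042471;  D = +0.031935-0.027998i
d^4_{4,1}: single k=0 term ⇒ -0.003003;  D = -0.001338-0.002688i
Y_4^{m'}(θ=1.7712,φ=5.3352) and Σ D·Y over m':
  (+0.0000-0.0000i)·(-0.3248-0.2471i)  (+0.0003+0.0003i)·(+0.2242-0.0688i)  (-0.0051+0.0024i)·(+0.0742-0.2200i)  (-0.0095-0.0523i)·(+0.1466+0.2041i)  (+0.3134+0.0244i)·(+0.1974+0.0000i)  (-0.2956+0.8481i)·(-0.1466+0.2041i)  (+0.2487+0.1676i)·(+0.0742+0.2200i)  (+0.0319-0.0280i)·(-0.2242-0.0688i)  (-0.0013-0.0027i)·(-0.3248+0.2471i)
Y_4^1(R⁻¹ n̂) = -0.084823-0.116316i

Re=-0.0848 Im=-0.1163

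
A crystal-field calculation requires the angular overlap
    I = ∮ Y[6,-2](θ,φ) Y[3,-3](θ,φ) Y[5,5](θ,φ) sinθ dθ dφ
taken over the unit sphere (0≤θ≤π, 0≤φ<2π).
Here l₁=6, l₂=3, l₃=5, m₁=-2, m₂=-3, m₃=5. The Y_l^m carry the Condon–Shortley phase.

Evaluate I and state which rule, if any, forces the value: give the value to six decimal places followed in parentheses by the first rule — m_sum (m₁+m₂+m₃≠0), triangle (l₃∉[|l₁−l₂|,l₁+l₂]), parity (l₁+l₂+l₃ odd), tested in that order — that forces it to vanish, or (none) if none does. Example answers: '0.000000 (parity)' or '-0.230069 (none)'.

m-sum 0 ✓  L=14 even ✓  3≤5≤9 ✓
Π(2lᵢ+1) = 13×7×11 = 1001
triangle coeff Δ(6,3,5) = 1/675675
Σ_t [1,3]: t=1:−1/8640 t=2:+1/2304 t=3:−1/8640 = 7/34560
(3j)²=7/429 [(6 3 5; 0 0 0)], sign=-1
Σ_t [0,0]: t=0:+1/1935360 = 1/1935360
(3j)²=1/1001 [(6 3 5; -2 -3 5)], sign=+1
⇒ 4πI² = 7/429
I = (-1)√(7/429/(4π)) = -0.03603425
No selection rule forces the value: the integral is nonzero (none).

-0.036034 (none)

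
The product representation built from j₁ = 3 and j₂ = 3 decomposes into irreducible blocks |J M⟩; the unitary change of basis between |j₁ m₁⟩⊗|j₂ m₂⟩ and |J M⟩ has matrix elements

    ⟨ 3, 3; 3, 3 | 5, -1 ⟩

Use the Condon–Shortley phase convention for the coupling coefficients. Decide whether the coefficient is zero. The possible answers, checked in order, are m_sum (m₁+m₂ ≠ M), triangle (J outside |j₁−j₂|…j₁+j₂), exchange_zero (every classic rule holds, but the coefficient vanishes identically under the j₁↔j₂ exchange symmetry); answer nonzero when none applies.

m-sum: m₁+m₂ = 3+3 = 6, M = -1  ✗ ⇒ coefficient is 0

m_sum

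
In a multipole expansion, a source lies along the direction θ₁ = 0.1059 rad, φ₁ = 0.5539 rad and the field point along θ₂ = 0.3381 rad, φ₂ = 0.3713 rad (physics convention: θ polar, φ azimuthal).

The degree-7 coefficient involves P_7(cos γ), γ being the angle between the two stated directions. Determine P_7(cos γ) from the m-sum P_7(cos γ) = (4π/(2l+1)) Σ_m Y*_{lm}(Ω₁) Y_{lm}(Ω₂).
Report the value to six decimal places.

0.363910

Expand P_7 via completeness: Σ_{m} conj(Y_{7,m}) at Ω₁ times Y_{7,m} at Ω₂ —
  m=-7: (-0.00000 - 0.00000j) × (-0.00019 - 0.00011j) = 0.00000 + 0.00000j  (running Σ = 0.00000 + 0.00000j)
  m=-6: (-0.00000 - 0.00000j) × (-0.00144 - 0.00186j) = 0.00000 + 0.00000j  (running Σ = 0.00000 + 0.00000j)
  m=-5: (-0.00005 + 0.00002j) × (-0.00439 - 0.01494j) = 0.00000 + 0.00000j  (running Σ = 0.00000 + 0.00000j)
  m=-4: (-0.00054 + 0.00072j) × (0.00614 - 0.07155j) = 0.00005 + 0.00004j  (running Σ = 0.00005 + 0.00004j)
  m=-3: (-0.00092 + 0.01009j) × (0.10246 - 0.20843j) = 0.00201 + 0.00123j  (running Σ = 0.00206 + 0.00127j)
  m=-2: (0.03575 + 0.07162j) × (0.36330 - 0.33347j) = 0.03687 + 0.01410j  (running Σ = 0.03893 + 0.01537j)
  m=-1: (0.34034 + 0.21050j) × (0.50318 - 0.19592j) = 0.21249 + 0.03924j  (running Σ = 0.25142 + 0.05461j)
  m=0: (0.92755 + 0.00000j) × (-0.07381 + 0.00000j) = -0.06846 + 0.00000j  (running Σ = 0.18296 + 0.05461j)
  m=1: (-0.34034 + 0.21050j) × (-0.50318 - 0.19592j) = 0.21249 - 0.03924j  (running Σ = 0.39545 + 0.01537j)
  m=2: (0.03575 - 0.07162j) × (0.36330 + 0.33347j) = 0.03687 - 0.01410j  (running Σ = 0.43233 + 0.00127j)
  m=3: (0.00092 + 0.01009j) × (-0.10246 - 0.20843j) = 0.00201 - 0.00123j  (running Σ = 0.43434 + 0.00004j)
  m=4: (-0.00054 - 0.00072j) × (0.00614 + 0.07155j) = 0.00005 - 0.00004j  (running Σ = 0.43439 + 0.00000j)
  m=5: (0.00005 + 0.00002j) × (0.00439 - 0.01494j) = 0.00000 - 0.00000j  (running Σ = 0.43439 + 0.00000j)
  m=6: (-0.00000 + 0.00000j) × (-0.00144 + 0.00186j) = 0.00000 - 0.00000j  (running Σ = 0.43439 + 0.00000j)
  m=7: (0.00000 - 0.00000j) × (0.00019 - 0.00011j) = 0.00000 - 0.00000j  (running Σ = 0.43439 - 0.00000j)
Accumulated sum 0.43439 - 0.00000j; after 4π/(2l+1) scaling, 0.36391 - 0.00000j ⇒ P_7 = 0.363910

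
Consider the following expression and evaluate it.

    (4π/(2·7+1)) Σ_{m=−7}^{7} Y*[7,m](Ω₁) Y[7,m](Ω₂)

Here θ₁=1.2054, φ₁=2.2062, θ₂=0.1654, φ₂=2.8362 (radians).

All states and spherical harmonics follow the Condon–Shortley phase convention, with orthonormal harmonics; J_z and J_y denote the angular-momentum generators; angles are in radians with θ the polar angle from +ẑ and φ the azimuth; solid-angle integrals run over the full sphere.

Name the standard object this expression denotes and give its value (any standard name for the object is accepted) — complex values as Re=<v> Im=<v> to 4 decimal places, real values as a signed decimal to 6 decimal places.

This sum is the spherical-harmonic addition theorem: it equals the Legendre polynomial P_l(cos γ) of the angle γ between the two directions.
Addition theorem: P_7(cos γ) = (4π/15) Σ_m Y*_{lm}(Ω₁) Y_{lm}(Ω₂), m = −7…7:
  m=-7: (-0.299223+0.081064i) × (+0.000001-0.000001i) = -0.000000+0.000000i  (running Σ = -0.000000+0.000000i)
  m=-6: (+0.347607+0.275863i) × (-0.000010+0.000036i) = -0.000013+0.000010i  (running Σ = -0.000013+0.000010i)
  m=-5: (+0.006094-0.171956i) × (-0.000023-0.000517i) = -0.000089+0.000001i  (running Σ = -0.000102+0.000011i)
  m=-4: (+0.220713-0.150991i) × (+0.001756+0.004822i) = +0.001116+0.000799i  (running Σ = +0.001013+0.000810i)
  m=-3: (-0.263477-0.091844i) × (-0.022291-0.029042i) = +0.003206+0.009699i  (running Σ = +0.004219+0.010509i)
  m=-2: (-0.047365-0.153123i) × (+0.148510+0.103970i) = +0.008886-0.027665i  (running Σ = +0.013105-0.017156i)
  m=-1: (-0.179161+0.242955i) × (-0.530214-0.167153i) = +0.135604-0.098871i  (running Σ = +0.148710-0.116027i)
  m=0: (-0.126528-0.000000i) × (+0.712084+0.000000i) = -0.090098-0.000000i  (running Σ = +0.058611-0.116027i)
  m=1: (+0.179161+0.242955i) × (+0.530214-0.167153i) = +0.135604+0.098871i  (running Σ = +0.194216-0.017156i)
  m=2: (-0.047365+0.153123i) × (+0.148510-0.103970i) = +0.008886+0.027665i  (running Σ = +0.203102+0.010509i)
  m=3: (+0.263477-0.091844i) × (+0.022291-0.029042i) = +0.003206-0.009699i  (running Σ = +0.206308+0.000810i)
  m=4: (+0.220713+0.150991i) × (+0.001756-0.004822i) = +0.001116-0.000799i  (running Σ = +0.207423+0.000011i)
  m=5: (-0.006094-0.171956i) × (+0.000023-0.000517i) = -0.000089-0.000001i  (running Σ = +0.207334+0.000010i)
  m=6: (+0.347607-0.275863i) × (-0.000010-0.000036i) = -0.000013-0.000010i  (running Σ = +0.207321+0.000000i)
  m=7: (+0.299223+0.081064i) × (-0.000001-0.000001i) = -0.000000-0.000000i  (running Σ = +0.207321+0.000000i)
Total Σ_m = +0.207321+0.000000i. Multiply by 0.837758: +0.173685+0.000000i. P_7(cos γ) = 0.173685

Legendre polynomial (addition theorem), +0.173685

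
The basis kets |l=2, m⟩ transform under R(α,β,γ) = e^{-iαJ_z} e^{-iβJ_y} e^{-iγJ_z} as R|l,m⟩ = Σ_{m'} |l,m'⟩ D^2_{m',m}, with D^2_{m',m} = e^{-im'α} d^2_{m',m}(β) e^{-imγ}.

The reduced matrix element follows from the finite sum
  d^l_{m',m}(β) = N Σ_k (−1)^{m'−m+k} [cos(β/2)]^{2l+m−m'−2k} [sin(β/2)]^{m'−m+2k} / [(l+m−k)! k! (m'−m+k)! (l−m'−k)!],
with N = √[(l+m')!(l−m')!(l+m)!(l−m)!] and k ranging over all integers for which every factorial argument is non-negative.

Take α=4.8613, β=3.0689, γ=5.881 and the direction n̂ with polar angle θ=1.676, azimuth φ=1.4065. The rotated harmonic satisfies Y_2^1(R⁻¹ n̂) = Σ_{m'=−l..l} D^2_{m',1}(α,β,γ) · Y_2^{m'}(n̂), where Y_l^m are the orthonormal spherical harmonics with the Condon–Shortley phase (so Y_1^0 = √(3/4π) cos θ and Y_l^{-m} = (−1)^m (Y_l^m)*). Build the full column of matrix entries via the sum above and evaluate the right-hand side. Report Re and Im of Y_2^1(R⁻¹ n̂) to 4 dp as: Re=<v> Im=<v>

Need the full column D^2_{m',1} for m'=−2..2 at α=4.8613, β=3.0689, γ=5.8810.
cos(β/2)=0.036338, sin(β/2)=0.999340
d^2_{-2,1}: single k=3 term ⇒ +0.072533;  D = -0.055476-0.046727i
d^2_{-1,1}: k∈[2..3] ⇒ +0.003956 -0.997361 = -0.993405;  D = -0.520168+0.846332i
d^2_{0,1}: k∈[1..2] ⇒ +0.000117 -0.088834 = -0.088717;  D = -0.081638-0.034726i
d^2_{1,1}: k∈[0..1] ⇒ +0.000002 -0.003956 = -0.003954;  D = +0.000991-0.003828i
d^2_{2,1}: single k=0 term ⇒ -0.000096;  D = +0.000095+0.000010i
Y_2^{m'}(θ=1.676,φ=1.4065) and Σ D·Y over m':
  (-0.0555-0.0467i)·(-0.3616-0.1233i)  (-0.5202+0.8463i)·(-0.0132+0.0796i)  (-0.0816-0.0347i)·(-0.3050+0.0000i)  (+0.0010-0.0038i)·(+0.0132+0.0796i)  (+0.0001+0.0000i)·(-0.3616+0.1233i)
Y_2^1(R⁻¹ n̂) = -0.021020-0.018207i

Re=-0.0210 Im=-0.0182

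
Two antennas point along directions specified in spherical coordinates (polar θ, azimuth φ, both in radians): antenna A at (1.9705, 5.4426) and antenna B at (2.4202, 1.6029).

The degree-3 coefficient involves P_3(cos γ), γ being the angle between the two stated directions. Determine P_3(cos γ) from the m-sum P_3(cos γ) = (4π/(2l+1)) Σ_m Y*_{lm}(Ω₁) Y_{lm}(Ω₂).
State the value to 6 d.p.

Addition theorem: P_3(cos γ) = (4π/7) Σ_m Y*_{lm}(Ω₁) Y_{lm}(Ω₂), m = −3…3:
  m=-3: Y*=(-0.265465, -0.189453)  Y=(0.011557, 0.119628)  product (0.019596, -0.033947)
  m=-2: Y*=(0.037173, 0.335422)  Y=(0.334024, -0.021476)  product (0.019620, 0.111241)
  m=-1: Y*=(-0.048221, 0.053860)  Y=(-0.012463, -0.388077)  product (0.021503, 0.018042)
  m=+0: Y*=(0.325703, -0.000000)  Y=(0.050675, 0.000000)  product (0.016505, 0.000000)
  m=+1: Y*=(0.048221, 0.053860)  Y=(0.012463, -0.388077)  product (0.021503, -0.018042)
  m=+2: Y*=(0.037173, -0.335422)  Y=(0.334024, 0.021476)  product (0.019620, -0.111241)
  m=+3: Y*=(0.265465, -0.189453)  Y=(-0.011557, 0.119628)  product (0.019596, 0.033947)
Accumulated sum (0.137943, -0.000000); after 4π/(2l+1) scaling, (0.247635, -0.000000) ⇒ P_3 = 0.247635

0.247635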